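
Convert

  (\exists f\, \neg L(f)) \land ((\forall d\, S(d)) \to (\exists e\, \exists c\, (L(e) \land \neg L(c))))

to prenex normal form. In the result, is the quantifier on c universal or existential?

Rewrite implications/biconditionals: A → B as ¬A ∨ B.
  (\exists f\, \neg L(f)) \land (\neg (\forall d\, S(d)) \lor (\exists e\, \exists c\, (L(e) \land \neg L(c))))
Move each ¬ inward, flipping quantifiers it crosses:
  (\exists f\, \neg L(f)) \land ((\exists d\, \neg S(d)) \lor (\exists e\, \exists c\, (L(e) \land \neg L(c))))
All bound variables are already distinct, so no renaming is needed.
Extract every quantifier outward, since the variables are now distinct and don't occur free across branches:
  \exists f\, \exists d\, \exists e\, \exists c\, (\neg L(f) \land (\neg S(d) \lor L(e) \land \neg L(c)))
The quantifier \exists c sits under an even number of negations (counting the antecedent side of each →), so it remains existential.

existential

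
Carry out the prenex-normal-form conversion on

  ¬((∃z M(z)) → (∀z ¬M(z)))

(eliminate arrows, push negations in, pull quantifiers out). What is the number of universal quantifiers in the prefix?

First replace A → B with ¬A ∨ B.
  ¬(¬(∃z M(z)) ∨ (∀z ¬M(z)))
Push ¬ through the quantifiers and connectives to reach negation normal form:
  (∃z M(z)) ∧ (∃z M(z))
Give each quantifier a distinct variable: z↦v.
  (∃z M(z)) ∧ (∃v M(v))
Pull the quantifiers to the front (each side's bound variable is not free in the other side):
  ∃z ∃v (M(z) ∧ M(v))
The prefix is ∃z ∃v: 0 universal, 2 existential.

0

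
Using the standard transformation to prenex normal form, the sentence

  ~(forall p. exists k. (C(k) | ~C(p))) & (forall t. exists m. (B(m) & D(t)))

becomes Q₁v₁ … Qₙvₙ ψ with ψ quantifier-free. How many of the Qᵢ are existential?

2

Move each ¬ inward, flipping quantifiers it crosses:
  (exists p. forall k. (~C(k) & C(p))) & (forall t. exists m. (B(m) & D(t)))
Extract every quantifier outward, since the variables are now distinct and don't occur free across branches:
  exists p. forall k. forall t. exists m. (~C(k) & C(p) & B(m) & D(t))
The prefix is exists p forall k forall t exists m: 2 universal, 2 existential.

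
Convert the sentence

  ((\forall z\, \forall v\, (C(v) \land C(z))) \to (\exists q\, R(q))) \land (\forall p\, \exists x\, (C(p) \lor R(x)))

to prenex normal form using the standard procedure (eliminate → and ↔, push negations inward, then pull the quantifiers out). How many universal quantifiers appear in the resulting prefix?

First replace A → B with ¬A ∨ B.
  (\neg (\forall z\, \forall v\, (C(v) \land C(z))) \lor (\exists q\, R(q))) \land (\forall p\, \exists x\, (C(p) \lor R(x)))
Move each ¬ inward, flipping quantifiers it crosses:
  ((\exists z\, \exists v\, (\neg C(v) \lor \neg C(z))) \lor (\exists q\, R(q))) \land (\forall p\, \exists x\, (C(p) \lor R(x)))
All bound variables are already distinct, so no renaming is needed.
Extract every quantifier outward, since the variables are now distinct and don't occur free across branches:
  \exists z\, \exists v\, \exists q\, \forall p\, \exists x\, ((\neg C(v) \lor \neg C(z) \lor R(q)) \land (C(p) \lor R(x)))
The prefix is \exists z \exists v \exists q \forall p \exists x: 1 universal, 4 existential.

1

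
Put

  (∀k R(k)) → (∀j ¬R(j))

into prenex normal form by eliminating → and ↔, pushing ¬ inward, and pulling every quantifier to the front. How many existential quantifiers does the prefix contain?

Eliminate → and ↔ using ¬ and ∨.
  ¬(∀k R(k)) ∨ (∀j ¬R(j))
Move each ¬ inward, flipping quantifiers it crosses:
  (∃k ¬R(k)) ∨ (∀j ¬R(j))
All bound variables are already distinct, so no renaming is needed.
Pull the quantifiers to the front (each side's bound variable is not free in the other side):
  ∃k ∀j (¬R(k) ∨ ¬R(j))
The prefix is ∃k ∀j: 1 universal, 1 existential.

1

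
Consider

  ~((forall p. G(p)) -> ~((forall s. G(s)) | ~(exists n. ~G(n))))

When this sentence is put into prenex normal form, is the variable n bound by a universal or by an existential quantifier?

universal

First replace A → B with ¬A ∨ B.
  ~(~(forall p. G(p)) | ~((forall s. G(s)) | ~(exists n. ~G(n))))
Push ¬ through the quantifiers and connectives to reach negation normal form:
  (forall p. G(p)) & ((forall s. G(s)) | (forall n. G(n)))
All bound variables are already distinct, so no renaming is needed.
Pull the quantifiers to the front (each side's bound variable is not free in the other side):
  forall p. forall s. forall n. (G(p) & (G(s) | G(n)))
The quantifier exists n sits under an odd number of negations (counting the antecedent side of each →), so it flips to forall n.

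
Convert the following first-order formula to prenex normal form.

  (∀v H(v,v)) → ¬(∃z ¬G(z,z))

First replace A → B with ¬A ∨ B.
  ¬(∀v H(v,v)) ∨ ¬(∃z ¬G(z,z))
Push ¬ through the quantifiers and connectives to reach negation normal form:
  (∃v ¬H(v,v)) ∨ (∀z G(z,z))
Pull the quantifiers to the front (each side's bound variable is not free in the other side):
  ∃v ∀z (¬H(v,v) ∨ G(z,z))

∃v ∀z (¬H(v,v) ∨ G(z,z))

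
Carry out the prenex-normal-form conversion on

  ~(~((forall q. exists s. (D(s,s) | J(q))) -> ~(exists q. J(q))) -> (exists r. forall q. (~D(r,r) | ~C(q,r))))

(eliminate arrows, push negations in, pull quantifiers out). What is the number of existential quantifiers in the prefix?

First replace A → B with ¬A ∨ B.
  ~(~~(~(forall q. exists s. (D(s,s) | J(q))) | ~(exists q. J(q))) | (exists r. forall q. (~D(r,r) | ~C(q,r))))
Push ¬ through the quantifiers and connectives to reach negation normal form:
  (forall q. exists s. (D(s,s) | J(q))) & (exists q. J(q)) & (forall r. exists q. (D(r,r) & C(q,r)))
Give each quantifier a distinct variable: q↦w, q↦t.
  (forall q. exists s. (D(s,s) | J(q))) & (exists w. J(w)) & (forall r. exists t. (D(r,r) & C(t,r)))
Pull the quantifiers to the front (each side's bound variable is not free in the other side):
  forall q. exists s. exists w. forall r. exists t. ((D(s,s) | J(q)) & J(w) & D(r,r) & C(t,r))
The prefix is forall q exists s exists w forall r exists t: 2 universal, 3 existential.

3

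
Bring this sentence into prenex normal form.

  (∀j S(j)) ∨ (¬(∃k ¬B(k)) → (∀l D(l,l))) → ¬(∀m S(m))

Eliminate → and ↔ using ¬ and ∨.
  ¬((∀j S(j)) ∨ ¬¬(∃k ¬B(k)) ∨ (∀l D(l,l))) ∨ ¬(∀m S(m))
Drive negations inward (¬∀x A ≡ ∃x ¬A, ¬∃x A ≡ ∀x ¬A, De Morgan for ∧/∨):
  (∃j ¬S(j)) ∧ (∀k B(k)) ∧ (∃l ¬D(l,l)) ∨ (∃m ¬S(m))
All bound variables are already distinct, so no renaming is needed.
Extract every quantifier outward, since the variables are now distinct and don't occur free across branches:
  ∃j ∀k ∃l ∃m (¬S(j) ∧ B(k) ∧ ¬D(l,l) ∨ ¬S(m))

∃j ∀k ∃l ∃m (¬S(j) ∧ B(k) ∧ ¬D(l,l) ∨ ¬S(m))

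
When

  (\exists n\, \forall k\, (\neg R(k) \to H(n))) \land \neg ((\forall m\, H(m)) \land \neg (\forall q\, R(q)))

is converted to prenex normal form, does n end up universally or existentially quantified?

Rewrite implications/biconditionals: A → B as ¬A ∨ B.
  (\exists n\, \forall k\, (\neg \neg R(k) \lor H(n))) \land \neg ((\forall m\, H(m)) \land \neg (\forall q\, R(q)))
Drive negations inward (¬∀x A ≡ ∃x ¬A, ¬∃x A ≡ ∀x ¬A, De Morgan for ∧/∨):
  (\exists n\, \forall k\, (R(k) \lor H(n))) \land ((\exists m\, \neg H(m)) \lor (\forall q\, R(q)))
All bound variables are already distinct, so no renaming is needed.
Extract every quantifier outward, since the variables are now distinct and don't occur free across branches:
  \exists n\, \forall k\, \exists m\, \forall q\, ((R(k) \lor H(n)) \land (\neg H(m) \lor R(q)))
The quantifier \exists n sits under an even number of negations (counting the antecedent side of each →), so it remains existential.

existential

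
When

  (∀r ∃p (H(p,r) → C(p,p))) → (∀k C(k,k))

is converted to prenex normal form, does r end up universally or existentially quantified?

Eliminate → and ↔ using ¬ and ∨.
  ¬(∀r ∃p (¬H(p,r) ∨ C(p,p))) ∨ (∀k C(k,k))
Move each ¬ inward, flipping quantifiers it crosses:
  (∃r ∀p (H(p,r) ∧ ¬C(p,p))) ∨ (∀k C(k,k))
All bound variables are already distinct, so no renaming is needed.
Pull the quantifiers to the front (each side's bound variable is not free in the other side):
  ∃r ∀p ∀k (H(p,r) ∧ ¬C(p,p) ∨ C(k,k))
The quantifier ∀r sits under an odd number of negations (counting the antecedent side of each →), so it flips to ∃r.

existential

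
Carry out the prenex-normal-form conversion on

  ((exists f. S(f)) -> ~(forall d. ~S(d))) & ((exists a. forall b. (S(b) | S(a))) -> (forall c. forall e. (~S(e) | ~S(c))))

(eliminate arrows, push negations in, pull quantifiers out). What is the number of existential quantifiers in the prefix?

First replace A → B with ¬A ∨ B.
  (~(exists f. S(f)) | ~(forall d. ~S(d))) & (~(exists a. forall b. (S(b) | S(a))) | (forall c. forall e. (~S(e) | ~S(c))))
Move each ¬ inward, flipping quantifiers it crosses:
  ((forall f. ~S(f)) | (exists d. S(d))) & ((forall a. exists b. (~S(b) & ~S(a))) | (forall c. forall e. (~S(e) | ~S(c))))
All bound variables are already distinct, so no renaming is needed.
Finally move all quantifiers to the prefix:
  forall f. exists d. forall a. exists b. forall c. forall e. ((~S(f) | S(d)) & (~S(b) & ~S(a) | ~S(e) | ~S(c)))
The prefix is forall f exists d forall a exists b forall c forall e: 4 universal, 2 existential.

2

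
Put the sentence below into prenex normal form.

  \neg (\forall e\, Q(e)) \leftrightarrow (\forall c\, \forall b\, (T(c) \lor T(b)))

\forall e\, \forall c\, \forall b\, \exists w\, \exists v\, \exists u1\, ((Q(e) \lor T(c) \lor T(b)) \land (\neg T(w) \land \neg T(v) \lor \neg Q(u1)))

Rewrite implications/biconditionals: A → B as ¬A ∨ B; A ↔ B as (¬A ∨ B) ∧ (¬B ∨ A).
  (\neg \neg (\forall e\, Q(e)) \lor (\forall c\, \forall b\, (T(c) \lor T(b)))) \land (\neg (\forall c\, \forall b\, (T(c) \lor T(b))) \lor \neg (\forall e\, Q(e)))
Drive negations inward (¬∀x A ≡ ∃x ¬A, ¬∃x A ≡ ∀x ¬A, De Morgan for ∧/∨):
  ((\forall e\, Q(e)) \lor (\forall c\, \forall b\, (T(c) \lor T(b)))) \land ((\exists c\, \exists b\, (\neg T(c) \land \neg T(b))) \lor (\exists e\, \neg Q(e)))
Rename bound variables to avoid capture: c↦w, b↦v, e↦u1.
  ((\forall e\, Q(e)) \lor (\forall c\, \forall b\, (T(c) \lor T(b)))) \land ((\exists w\, \exists v\, (\neg T(w) \land \neg T(v))) \lor (\exists u1\, \neg Q(u1)))
Extract every quantifier outward, since the variables are now distinct and don't occur free across branches:
  \forall e\, \forall c\, \forall b\, \exists w\, \exists v\, \exists u1\, ((Q(e) \lor T(c) \lor T(b)) \land (\neg T(w) \land \neg T(v) \lor \neg Q(u1)))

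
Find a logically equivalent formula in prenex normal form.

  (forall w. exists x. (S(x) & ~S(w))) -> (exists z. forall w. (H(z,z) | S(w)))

Eliminate → and ↔ using ¬ and ∨.
  ~(forall w. exists x. (S(x) & ~S(w))) | (exists z. forall w. (H(z,z) | S(w)))
Move each ¬ inward, flipping quantifiers it crosses:
  (exists w. forall x. (~S(x) | S(w))) | (exists z. forall w. (H(z,z) | S(w)))
Rename bound variables to avoid capture: w↦p.
  (exists w. forall x. (~S(x) | S(w))) | (exists z. forall p. (H(z,z) | S(p)))
Finally move all quantifiers to the prefix:
  exists w. forall x. exists z. forall p. (~S(x) | S(w) | H(z,z) | S(p))

exists w. forall x. exists z. forall p. (~S(x) | S(w) | H(z,z) | S(p))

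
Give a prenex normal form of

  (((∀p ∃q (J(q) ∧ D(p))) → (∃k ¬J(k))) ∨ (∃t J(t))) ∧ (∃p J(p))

First replace A → B with ¬A ∨ B.
  (¬(∀p ∃q (J(q) ∧ D(p))) ∨ (∃k ¬J(k)) ∨ (∃t J(t))) ∧ (∃p J(p))
Move each ¬ inward, flipping quantifiers it crosses:
  ((∃p ∀q (¬J(q) ∨ ¬D(p))) ∨ (∃k ¬J(k)) ∨ (∃t J(t))) ∧ (∃p J(p))
Give each quantifier a distinct variable: p↦b.
  ((∃p ∀q (¬J(q) ∨ ¬D(p))) ∨ (∃k ¬J(k)) ∨ (∃t J(t))) ∧ (∃b J(b))
Pull the quantifiers to the front (each side's bound variable is not free in the other side):
  ∃p ∀q ∃k ∃t ∃b ((¬J(q) ∨ ¬D(p) ∨ ¬J(k) ∨ J(t)) ∧ J(b))

∃p ∀q ∃k ∃t ∃b ((¬J(q) ∨ ¬D(p) ∨ ¬J(k) ∨ J(t)) ∧ J(b))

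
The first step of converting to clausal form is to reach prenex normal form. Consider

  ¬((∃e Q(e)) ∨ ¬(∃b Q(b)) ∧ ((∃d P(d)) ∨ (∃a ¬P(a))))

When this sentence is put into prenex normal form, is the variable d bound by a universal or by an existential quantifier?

Drive negations inward (¬∀x A ≡ ∃x ¬A, ¬∃x A ≡ ∀x ¬A, De Morgan for ∧/∨):
  (∀e ¬Q(e)) ∧ ((∃b Q(b)) ∨ (∀d ¬P(d)) ∧ (∀a P(a)))
All bound variables are already distinct, so no renaming is needed.
Pull the quantifiers to the front (each side's bound variable is not free in the other side):
  ∀e ∃b ∀d ∀a (¬Q(e) ∧ (Q(b) ∨ ¬P(d) ∧ P(a)))
The quantifier ∃d sits under an odd number of negations, so it flips to ∀d.

universal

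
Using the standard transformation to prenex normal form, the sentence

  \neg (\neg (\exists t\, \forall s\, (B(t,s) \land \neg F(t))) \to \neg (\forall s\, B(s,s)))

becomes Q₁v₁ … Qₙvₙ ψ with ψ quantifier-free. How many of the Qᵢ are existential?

1

Rewrite implications/biconditionals: A → B as ¬A ∨ B.
  \neg (\neg \neg (\exists t\, \forall s\, (B(t,s) \land \neg F(t))) \lor \neg (\forall s\, B(s,s)))
Push ¬ through the quantifiers and connectives to reach negation normal form:
  (\forall t\, \exists s\, (\neg B(t,s) \lor F(t))) \land (\forall s\, B(s,s))
Rename bound variables to avoid capture: s↦r.
  (\forall t\, \exists s\, (\neg B(t,s) \lor F(t))) \land (\forall r\, B(r,r))
Extract every quantifier outward, since the variables are now distinct and don't occur free across branches:
  \forall t\, \exists s\, \forall r\, ((\neg B(t,s) \lor F(t)) \land B(r,r))
The prefix is \forall t \exists s \forall r: 2 universal, 1 existential.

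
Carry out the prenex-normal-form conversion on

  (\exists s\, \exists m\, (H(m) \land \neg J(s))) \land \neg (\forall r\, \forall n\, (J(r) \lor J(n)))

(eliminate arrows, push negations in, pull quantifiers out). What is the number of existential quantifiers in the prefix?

4

Move each ¬ inward, flipping quantifiers it crosses:
  (\exists s\, \exists m\, (H(m) \land \neg J(s))) \land (\exists r\, \exists n\, (\neg J(r) \land \neg J(n)))
All bound variables are already distinct, so no renaming is needed.
Extract every quantifier outward, since the variables are now distinct and don't occur free across branches:
  \exists s\, \exists m\, \exists r\, \exists n\, (H(m) \land \neg J(s) \land \neg J(r) \land \neg J(n))
The prefix is \exists s \exists m \exists r \exists n: 0 universal, 4 existential.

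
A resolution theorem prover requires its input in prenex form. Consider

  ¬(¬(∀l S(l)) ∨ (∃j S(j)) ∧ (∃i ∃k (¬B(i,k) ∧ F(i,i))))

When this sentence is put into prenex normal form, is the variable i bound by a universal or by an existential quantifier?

Push ¬ through the quantifiers and connectives to reach negation normal form:
  (∀l S(l)) ∧ ((∀j ¬S(j)) ∨ (∀i ∀k (B(i,k) ∨ ¬F(i,i))))
Pull the quantifiers to the front (each side's bound variable is not free in the other side):
  ∀l ∀j ∀i ∀k (S(l) ∧ (¬S(j) ∨ B(i,k) ∨ ¬F(i,i)))
The quantifier ∃i sits under an odd number of negations, so it flips to ∀i.

universal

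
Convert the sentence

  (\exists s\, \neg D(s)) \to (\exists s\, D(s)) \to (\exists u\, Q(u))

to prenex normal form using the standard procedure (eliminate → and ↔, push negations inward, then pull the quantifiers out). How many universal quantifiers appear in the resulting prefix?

2

First replace A → B with ¬A ∨ B.
  \neg (\exists s\, \neg D(s)) \lor \neg (\exists s\, D(s)) \lor (\exists u\, Q(u))
Move each ¬ inward, flipping quantifiers it crosses:
  (\forall s\, D(s)) \lor (\forall s\, \neg D(s)) \lor (\exists u\, Q(u))
Rename bound variables to avoid capture: s↦p.
  (\forall s\, D(s)) \lor (\forall p\, \neg D(p)) \lor (\exists u\, Q(u))
Extract every quantifier outward, since the variables are now distinct and don't occur free across branches:
  \forall s\, \forall p\, \exists u\, (D(s) \lor \neg D(p) \lor Q(u))
The prefix is \forall s \forall p \exists u: 2 universal, 1 existential.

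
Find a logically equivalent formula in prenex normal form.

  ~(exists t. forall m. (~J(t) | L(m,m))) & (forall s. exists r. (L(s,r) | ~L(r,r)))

Push ¬ through the quantifiers and connectives to reach negation normal form:
  (forall t. exists m. (J(t) & ~L(m,m))) & (forall s. exists r. (L(s,r) | ~L(r,r)))
Finally move all quantifiers to the prefix:
  forall t. exists m. forall s. exists r. (J(t) & ~L(m,m) & (L(s,r) | ~L(r,r)))

forall t. exists m. forall s. exists r. (J(t) & ~L(m,m) & (L(s,r) | ~L(r,r)))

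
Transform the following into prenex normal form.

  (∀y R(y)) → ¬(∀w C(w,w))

∃y ∃w (¬R(y) ∨ ¬C(w,w))

Rewrite implications/biconditionals: A → B as ¬A ∨ B.
  ¬(∀y R(y)) ∨ ¬(∀w C(w,w))
Push ¬ through the quantifiers and connectives to reach negation normal form:
  (∃y ¬R(y)) ∨ (∃w ¬C(w,w))
Finally move all quantifiers to the prefix:
  ∃y ∃w (¬R(y) ∨ ¬C(w,w))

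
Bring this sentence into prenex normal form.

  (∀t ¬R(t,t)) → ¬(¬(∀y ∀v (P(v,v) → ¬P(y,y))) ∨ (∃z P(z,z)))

∃t ∀y ∀v ∀z (R(t,t) ∨ (¬P(v,v) ∨ ¬P(y,y)) ∧ ¬P(z,z))

Rewrite implications/biconditionals: A → B as ¬A ∨ B.
  ¬(∀t ¬R(t,t)) ∨ ¬(¬(∀y ∀v (¬P(v,v) ∨ ¬P(y,y))) ∨ (∃z P(z,z)))
Push ¬ through the quantifiers and connectives to reach negation normal form:
  (∃t R(t,t)) ∨ (∀y ∀v (¬P(v,v) ∨ ¬P(y,y))) ∧ (∀z ¬P(z,z))
All bound variables are already distinct, so no renaming is needed.
Finally move all quantifiers to the prefix:
  ∃t ∀y ∀v ∀z (R(t,t) ∨ (¬P(v,v) ∨ ¬P(y,y)) ∧ ¬P(z,z))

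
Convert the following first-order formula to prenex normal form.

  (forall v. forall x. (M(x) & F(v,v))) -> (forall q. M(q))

Rewrite implications/biconditionals: A → B as ¬A ∨ B.
  ~(forall v. forall x. (M(x) & F(v,v))) | (forall q. M(q))
Move each ¬ inward, flipping quantifiers it crosses:
  (exists v. exists x. (~M(x) | ~F(v,v))) | (forall q. M(q))
All bound variables are already distinct, so no renaming is needed.
Pull the quantifiers to the front (each side's bound variable is not free in the other side):
  exists v. exists x. forall q. (~M(x) | ~F(v,v) | M(q))

exists v. exists x. forall q. (~M(x) | ~F(v,v) | M(q))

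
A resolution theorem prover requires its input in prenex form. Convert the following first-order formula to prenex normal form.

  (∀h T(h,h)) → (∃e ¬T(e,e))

First replace A → B with ¬A ∨ B.
  ¬(∀h T(h,h)) ∨ (∃e ¬T(e,e))
Push ¬ through the quantifiers and connectives to reach negation normal form:
  (∃h ¬T(h,h)) ∨ (∃e ¬T(e,e))
All bound variables are already distinct, so no renaming is needed.
Extract every quantifier outward, since the variables are now distinct and don't occur free across branches:
  ∃h ∃e (¬T(h,h) ∨ ¬T(e,e))

∃h ∃e (¬T(h,h) ∨ ¬T(e,e))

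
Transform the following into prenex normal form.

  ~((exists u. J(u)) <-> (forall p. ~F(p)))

exists u. exists p. forall y. forall s. (J(u) & F(p) | ~F(y) & ~J(s))

Eliminate → and ↔ using ¬ and ∨; A ↔ B as (¬A ∨ B) ∧ (¬B ∨ A).
  ~((~(exists u. J(u)) | (forall p. ~F(p))) & (~(forall p. ~F(p)) | (exists u. J(u))))
Push ¬ through the quantifiers and connectives to reach negation normal form:
  (exists u. J(u)) & (exists p. F(p)) | (forall p. ~F(p)) & (forall u. ~J(u))
Give each quantifier a distinct variable: p↦y, u↦s.
  (exists u. J(u)) & (exists p. F(p)) | (forall y. ~F(y)) & (forall s. ~J(s))
Pull the quantifiers to the front (each side's bound variable is not free in the other side):
  exists u. exists p. forall y. forall s. (J(u) & F(p) | ~F(y) & ~J(s))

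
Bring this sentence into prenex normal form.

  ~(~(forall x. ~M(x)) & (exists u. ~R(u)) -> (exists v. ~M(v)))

exists x. exists u. forall v. (M(x) & ~R(u) & M(v))

Eliminate → and ↔ using ¬ and ∨.
  ~(~(~(forall x. ~M(x)) & (exists u. ~R(u))) | (exists v. ~M(v)))
Push ¬ through the quantifiers and connectives to reach negation normal form:
  (exists x. M(x)) & (exists u. ~R(u)) & (forall v. M(v))
Pull the quantifiers to the front (each side's bound variable is not free in the other side):
  exists x. exists u. forall v. (M(x) & ~R(u) & M(v))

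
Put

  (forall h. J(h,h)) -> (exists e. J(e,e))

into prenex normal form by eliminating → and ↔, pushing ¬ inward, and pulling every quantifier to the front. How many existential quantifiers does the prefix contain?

2

First replace A → B with ¬A ∨ B.
  ~(forall h. J(h,h)) | (exists e. J(e,e))
Drive negations inward (¬∀x A ≡ ∃x ¬A, ¬∃x A ≡ ∀x ¬A, De Morgan for ∧/∨):
  (exists h. ~J(h,h)) | (exists e. J(e,e))
Finally move all quantifiers to the prefix:
  exists h. exists e. (~J(h,h) | J(e,e))
The prefix is exists h exists e: 0 universal, 2 existential.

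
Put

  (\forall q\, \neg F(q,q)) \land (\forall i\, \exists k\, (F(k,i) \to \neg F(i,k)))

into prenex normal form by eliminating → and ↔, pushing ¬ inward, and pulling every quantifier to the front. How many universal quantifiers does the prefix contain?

First replace A → B with ¬A ∨ B.
  (\forall q\, \neg F(q,q)) \land (\forall i\, \exists k\, (\neg F(k,i) \lor \neg F(i,k)))
Pull the quantifiers to the front (each side's bound variable is not free in the other side):
  \forall q\, \forall i\, \exists k\, (\neg F(q,q) \land (\neg F(k,i) \lor \neg F(i,k)))
The prefix is \forall q \forall i \exists k: 2 universal, 1 existential.

2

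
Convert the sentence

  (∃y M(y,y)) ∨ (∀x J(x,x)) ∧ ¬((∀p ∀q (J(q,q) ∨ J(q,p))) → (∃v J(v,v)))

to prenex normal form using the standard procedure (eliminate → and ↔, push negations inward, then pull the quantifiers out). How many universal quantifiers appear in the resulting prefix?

4

Eliminate → and ↔ using ¬ and ∨.
  (∃y M(y,y)) ∨ (∀x J(x,x)) ∧ ¬(¬(∀p ∀q (J(q,q) ∨ J(q,p))) ∨ (∃v J(v,v)))
Move each ¬ inward, flipping quantifiers it crosses:
  (∃y M(y,y)) ∨ (∀x J(x,x)) ∧ (∀p ∀q (J(q,q) ∨ J(q,p))) ∧ (∀v ¬J(v,v))
All bound variables are already distinct, so no renaming is needed.
Extract every quantifier outward, since the variables are now distinct and don't occur free across branches:
  ∃y ∀x ∀p ∀q ∀v (M(y,y) ∨ J(x,x) ∧ (J(q,q) ∨ J(q,p)) ∧ ¬J(v,v))
The prefix is ∃y ∀x ∀p ∀q ∀v: 4 universal, 1 existential.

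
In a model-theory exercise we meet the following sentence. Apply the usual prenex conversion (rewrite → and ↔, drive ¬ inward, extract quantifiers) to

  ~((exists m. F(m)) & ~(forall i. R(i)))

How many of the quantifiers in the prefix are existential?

Push ¬ through the quantifiers and connectives to reach negation normal form:
  (forall m. ~F(m)) | (forall i. R(i))
All bound variables are already distinct, so no renaming is needed.
Finally move all quantifiers to the prefix:
  forall m. forall i. (~F(m) | R(i))
The prefix is forall m forall i: 2 universal, 0 existential.

0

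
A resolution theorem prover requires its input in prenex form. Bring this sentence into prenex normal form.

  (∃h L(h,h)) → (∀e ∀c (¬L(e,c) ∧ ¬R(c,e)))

∀h ∀e ∀c (¬L(h,h) ∨ ¬L(e,c) ∧ ¬R(c,e))

Eliminate → and ↔ using ¬ and ∨.
  ¬(∃h L(h,h)) ∨ (∀e ∀c (¬L(e,c) ∧ ¬R(c,e)))
Push ¬ through the quantifiers and connectives to reach negation normal form:
  (∀h ¬L(h,h)) ∨ (∀e ∀c (¬L(e,c) ∧ ¬R(c,e)))
All bound variables are already distinct, so no renaming is needed.
Extract every quantifier outward, since the variables are now distinct and don't occur free across branches:
  ∀h ∀e ∀c (¬L(h,h) ∨ ¬L(e,c) ∧ ¬R(c,e))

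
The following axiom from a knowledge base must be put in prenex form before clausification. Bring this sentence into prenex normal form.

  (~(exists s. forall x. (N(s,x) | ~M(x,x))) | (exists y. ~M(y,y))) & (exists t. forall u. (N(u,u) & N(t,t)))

forall s. exists x. exists y. exists t. forall u. ((~N(s,x) & M(x,x) | ~M(y,y)) & N(u,u) & N(t,t))

Push ¬ through the quantifiers and connectives to reach negation normal form:
  ((forall s. exists x. (~N(s,x) & M(x,x))) | (exists y. ~M(y,y))) & (exists t. forall u. (N(u,u) & N(t,t)))
Extract every quantifier outward, since the variables are now distinct and don't occur free across branches:
  forall s. exists x. exists y. exists t. forall u. ((~N(s,x) & M(x,x) | ~M(y,y)) & N(u,u) & N(t,t))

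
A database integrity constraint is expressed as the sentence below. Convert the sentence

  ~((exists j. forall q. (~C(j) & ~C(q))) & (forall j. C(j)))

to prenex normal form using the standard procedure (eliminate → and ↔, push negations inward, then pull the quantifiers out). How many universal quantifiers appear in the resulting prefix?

1

Move each ¬ inward, flipping quantifiers it crosses:
  (forall j. exists q. (C(j) | C(q))) | (exists j. ~C(j))
Give each quantifier a distinct variable: j↦v1.
  (forall j. exists q. (C(j) | C(q))) | (exists v1. ~C(v1))
Pull the quantifiers to the front (each side's bound variable is not free in the other side):
  forall j. exists q. exists v1. (C(j) | C(q) | ~C(v1))
The prefix is forall j exists q exists v1: 1 universal, 2 existential.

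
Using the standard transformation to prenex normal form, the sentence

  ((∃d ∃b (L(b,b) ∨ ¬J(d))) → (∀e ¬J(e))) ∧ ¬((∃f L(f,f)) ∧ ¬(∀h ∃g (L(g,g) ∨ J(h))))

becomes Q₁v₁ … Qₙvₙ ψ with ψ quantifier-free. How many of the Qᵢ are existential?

1

Rewrite implications/biconditionals: A → B as ¬A ∨ B.
  (¬(∃d ∃b (L(b,b) ∨ ¬J(d))) ∨ (∀e ¬J(e))) ∧ ¬((∃f L(f,f)) ∧ ¬(∀h ∃g (L(g,g) ∨ J(h))))
Drive negations inward (¬∀x A ≡ ∃x ¬A, ¬∃x A ≡ ∀x ¬A, De Morgan for ∧/∨):
  ((∀d ∀b (¬L(b,b) ∧ J(d))) ∨ (∀e ¬J(e))) ∧ ((∀f ¬L(f,f)) ∨ (∀h ∃g (L(g,g) ∨ J(h))))
All bound variables are already distinct, so no renaming is needed.
Finally move all quantifiers to the prefix:
  ∀d ∀b ∀e ∀f ∀h ∃g ((¬L(b,b) ∧ J(d) ∨ ¬J(e)) ∧ (¬L(f,f) ∨ L(g,g) ∨ J(h)))
The prefix is ∀d ∀b ∀e ∀f ∀h ∃g: 5 universal, 1 existential.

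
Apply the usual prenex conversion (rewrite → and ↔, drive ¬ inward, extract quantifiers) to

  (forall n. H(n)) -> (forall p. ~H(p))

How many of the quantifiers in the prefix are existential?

First replace A → B with ¬A ∨ B.
  ~(forall n. H(n)) | (forall p. ~H(p))
Push ¬ through the quantifiers and connectives to reach negation normal form:
  (exists n. ~H(n)) | (forall p. ~H(p))
All bound variables are already distinct, so no renaming is needed.
Extract every quantifier outward, since the variables are now distinct and don't occur free across branches:
  exists n. forall p. (~H(n) | ~H(p))
The prefix is exists n forall p: 1 universal, 1 existential.

1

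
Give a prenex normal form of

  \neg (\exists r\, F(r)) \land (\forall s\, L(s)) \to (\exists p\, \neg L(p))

Eliminate → and ↔ using ¬ and ∨.
  \neg (\neg (\exists r\, F(r)) \land (\forall s\, L(s))) \lor (\exists p\, \neg L(p))
Move each ¬ inward, flipping quantifiers it crosses:
  (\exists r\, F(r)) \lor (\exists s\, \neg L(s)) \lor (\exists p\, \neg L(p))
Extract every quantifier outward, since the variables are now distinct and don't occur free across branches:
  \exists r\, \exists s\, \exists p\, (F(r) \lor \neg L(s) \lor \neg L(p))

\exists r\, \exists s\, \exists p\, (F(r) \lor \neg L(s) \lor \neg L(p))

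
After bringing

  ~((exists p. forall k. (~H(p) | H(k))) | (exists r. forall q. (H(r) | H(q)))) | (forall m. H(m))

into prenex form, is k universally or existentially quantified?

Move each ¬ inward, flipping quantifiers it crosses:
  (forall p. exists k. (H(p) & ~H(k))) & (forall r. exists q. (~H(r) & ~H(q))) | (forall m. H(m))
Finally move all quantifiers to the prefix:
  forall p. exists k. forall r. exists q. forall m. (H(p) & ~H(k) & ~H(r) & ~H(q) | H(m))
The quantifier forall k sits under an odd number of negations, so it flips to exists k.

existential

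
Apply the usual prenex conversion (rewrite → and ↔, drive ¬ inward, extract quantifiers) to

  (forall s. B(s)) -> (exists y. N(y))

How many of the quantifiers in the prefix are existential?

2

Rewrite implications/biconditionals: A → B as ¬A ∨ B.
  ~(forall s. B(s)) | (exists y. N(y))
Push ¬ through the quantifiers and connectives to reach negation normal form:
  (exists s. ~B(s)) | (exists y. N(y))
All bound variables are already distinct, so no renaming is needed.
Finally move all quantifiers to the prefix:
  exists s. exists y. (~B(s) | N(y))
The prefix is exists s exists y: 0 universal, 2 existential.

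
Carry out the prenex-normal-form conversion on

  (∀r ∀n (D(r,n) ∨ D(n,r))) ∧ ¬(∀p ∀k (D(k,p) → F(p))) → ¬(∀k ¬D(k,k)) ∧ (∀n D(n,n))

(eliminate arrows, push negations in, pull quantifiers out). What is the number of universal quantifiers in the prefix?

Rewrite implications/biconditionals: A → B as ¬A ∨ B.
  ¬((∀r ∀n (D(r,n) ∨ D(n,r))) ∧ ¬(∀p ∀k (¬D(k,p) ∨ F(p)))) ∨ ¬(∀k ¬D(k,k)) ∧ (∀n D(n,n))
Move each ¬ inward, flipping quantifiers it crosses:
  (∃r ∃n (¬D(r,n) ∧ ¬D(n,r))) ∨ (∀p ∀k (¬D(k,p) ∨ F(p))) ∨ (∃k D(k,k)) ∧ (∀n D(n,n))
Rename bound variables to avoid capture: k↦u1, n↦y.
  (∃r ∃n (¬D(r,n) ∧ ¬D(n,r))) ∨ (∀p ∀k (¬D(k,p) ∨ F(p))) ∨ (∃u1 D(u1,u1)) ∧ (∀y D(y,y))
Extract every quantifier outward, since the variables are now distinct and don't occur free across branches:
  ∃r ∃n ∀p ∀k ∃u1 ∀y (¬D(r,n) ∧ ¬D(n,r) ∨ ¬D(k,p) ∨ F(p) ∨ D(u1,u1) ∧ D(y,y))
The prefix is ∃r ∃n ∀p ∀k ∃u1 ∀y: 3 universal, 3 existential.

3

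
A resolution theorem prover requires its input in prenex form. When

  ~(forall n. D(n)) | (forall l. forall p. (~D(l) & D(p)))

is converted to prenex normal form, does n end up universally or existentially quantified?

Drive negations inward (¬∀x A ≡ ∃x ¬A, ¬∃x A ≡ ∀x ¬A, De Morgan for ∧/∨):
  (exists n. ~D(n)) | (forall l. forall p. (~D(l) & D(p)))
All bound variables are already distinct, so no renaming is needed.
Pull the quantifiers to the front (each side's bound variable is not free in the other side):
  exists n. forall l. forall p. (~D(n) | ~D(l) & D(p))
The quantifier forall n sits under an odd number of negations, so it flips to exists n.

existential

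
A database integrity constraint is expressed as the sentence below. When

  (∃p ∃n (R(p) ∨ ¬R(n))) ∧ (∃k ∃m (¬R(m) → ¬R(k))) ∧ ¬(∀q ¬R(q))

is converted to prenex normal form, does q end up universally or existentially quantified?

Eliminate → and ↔ using ¬ and ∨.
  (∃p ∃n (R(p) ∨ ¬R(n))) ∧ (∃k ∃m (¬¬R(m) ∨ ¬R(k))) ∧ ¬(∀q ¬R(q))
Drive negations inward (¬∀x A ≡ ∃x ¬A, ¬∃x A ≡ ∀x ¬A, De Morgan for ∧/∨):
  (∃p ∃n (R(p) ∨ ¬R(n))) ∧ (∃k ∃m (R(m) ∨ ¬R(k))) ∧ (∃q R(q))
Extract every quantifier outward, since the variables are now distinct and don't occur free across branches:
  ∃p ∃n ∃k ∃m ∃q ((R(p) ∨ ¬R(n)) ∧ (R(m) ∨ ¬R(k)) ∧ R(q))
The quantifier ∀q sits under an odd number of negations (counting the antecedent side of each →), so it flips to ∃q.

existential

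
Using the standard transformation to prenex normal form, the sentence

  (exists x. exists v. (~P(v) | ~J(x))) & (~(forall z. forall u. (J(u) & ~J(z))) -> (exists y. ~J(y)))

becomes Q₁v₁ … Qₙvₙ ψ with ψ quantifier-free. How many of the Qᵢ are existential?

First replace A → B with ¬A ∨ B.
  (exists x. exists v. (~P(v) | ~J(x))) & (~~(forall z. forall u. (J(u) & ~J(z))) | (exists y. ~J(y)))
Push ¬ through the quantifiers and connectives to reach negation normal form:
  (exists x. exists v. (~P(v) | ~J(x))) & ((forall z. forall u. (J(u) & ~J(z))) | (exists y. ~J(y)))
Pull the quantifiers to the front (each side's bound variable is not free in the other side):
  exists x. exists v. forall z. forall u. exists y. ((~P(v) | ~J(x)) & (J(u) & ~J(z) | ~J(y)))
The prefix is exists x exists v forall z forall u exists y: 2 universal, 3 existential.

3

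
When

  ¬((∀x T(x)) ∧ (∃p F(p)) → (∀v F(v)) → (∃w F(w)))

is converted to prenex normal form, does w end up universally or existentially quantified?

universal

Rewrite implications/biconditionals: A → B as ¬A ∨ B.
  ¬(¬((∀x T(x)) ∧ (∃p F(p))) ∨ ¬(∀v F(v)) ∨ (∃w F(w)))
Move each ¬ inward, flipping quantifiers it crosses:
  (∀x T(x)) ∧ (∃p F(p)) ∧ (∀v F(v)) ∧ (∀w ¬F(w))
Pull the quantifiers to the front (each side's bound variable is not free in the other side):
  ∀x ∃p ∀v ∀w (T(x) ∧ F(p) ∧ F(v) ∧ ¬F(w))
The quantifier ∃w sits under an odd number of negations (counting the antecedent side of each →), so it flips to ∀w.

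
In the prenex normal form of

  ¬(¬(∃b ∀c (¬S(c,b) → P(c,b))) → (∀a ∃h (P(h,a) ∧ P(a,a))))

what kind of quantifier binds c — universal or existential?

existential

Eliminate → and ↔ using ¬ and ∨.
  ¬(¬¬(∃b ∀c (¬¬S(c,b) ∨ P(c,b))) ∨ (∀a ∃h (P(h,a) ∧ P(a,a))))
Drive negations inward (¬∀x A ≡ ∃x ¬A, ¬∃x A ≡ ∀x ¬A, De Morgan for ∧/∨):
  (∀b ∃c (¬S(c,b) ∧ ¬P(c,b))) ∧ (∃a ∀h (¬P(h,a) ∨ ¬P(a,a)))
All bound variables are already distinct, so no renaming is needed.
Pull the quantifiers to the front (each side's bound variable is not free in the other side):
  ∀b ∃c ∃a ∀h (¬S(c,b) ∧ ¬P(c,b) ∧ (¬P(h,a) ∨ ¬P(a,a)))
The quantifier ∀c sits under an odd number of negations (counting the antecedent side of each →), so it flips to ∃c.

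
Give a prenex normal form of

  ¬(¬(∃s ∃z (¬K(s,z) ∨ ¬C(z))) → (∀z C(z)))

First replace A → B with ¬A ∨ B.
  ¬(¬¬(∃s ∃z (¬K(s,z) ∨ ¬C(z))) ∨ (∀z C(z)))
Drive negations inward (¬∀x A ≡ ∃x ¬A, ¬∃x A ≡ ∀x ¬A, De Morgan for ∧/∨):
  (∀s ∀z (K(s,z) ∧ C(z))) ∧ (∃z ¬C(z))
Rename bound variables to avoid capture: z↦q.
  (∀s ∀z (K(s,z) ∧ C(z))) ∧ (∃q ¬C(q))
Extract every quantifier outward, since the variables are now distinct and don't occur free across branches:
  ∀s ∀z ∃q (K(s,z) ∧ C(z) ∧ ¬C(q))

∀s ∀z ∃q (K(s,z) ∧ C(z) ∧ ¬C(q))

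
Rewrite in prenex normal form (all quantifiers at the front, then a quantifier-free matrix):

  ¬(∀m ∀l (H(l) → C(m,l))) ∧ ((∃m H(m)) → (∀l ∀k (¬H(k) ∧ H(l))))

Rewrite implications/biconditionals: A → B as ¬A ∨ B.
  ¬(∀m ∀l (¬H(l) ∨ C(m,l))) ∧ (¬(∃m H(m)) ∨ (∀l ∀k (¬H(k) ∧ H(l))))
Drive negations inward (¬∀x A ≡ ∃x ¬A, ¬∃x A ≡ ∀x ¬A, De Morgan for ∧/∨):
  (∃m ∃l (H(l) ∧ ¬C(m,l))) ∧ ((∀m ¬H(m)) ∨ (∀l ∀k (¬H(k) ∧ H(l))))
Standardize variables apart so no two quantifiers bind the same name: m↦a, l↦z1.
  (∃m ∃l (H(l) ∧ ¬C(m,l))) ∧ ((∀a ¬H(a)) ∨ (∀z1 ∀k (¬H(k) ∧ H(z1))))
Finally move all quantifiers to the prefix:
  ∃m ∃l ∀a ∀z1 ∀k (H(l) ∧ ¬C(m,l) ∧ (¬H(a) ∨ ¬H(k) ∧ H(z1)))

∃m ∃l ∀a ∀z1 ∀k (H(l) ∧ ¬C(m,l) ∧ (¬H(a) ∨ ¬H(k) ∧ H(z1)))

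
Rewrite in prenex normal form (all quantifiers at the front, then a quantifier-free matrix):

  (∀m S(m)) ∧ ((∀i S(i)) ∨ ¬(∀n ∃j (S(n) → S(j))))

∀m ∀i ∃n ∀j (S(m) ∧ (S(i) ∨ S(n) ∧ ¬S(j)))

Rewrite implications/biconditionals: A → B as ¬A ∨ B.
  (∀m S(m)) ∧ ((∀i S(i)) ∨ ¬(∀n ∃j (¬S(n) ∨ S(j))))
Move each ¬ inward, flipping quantifiers it crosses:
  (∀m S(m)) ∧ ((∀i S(i)) ∨ (∃n ∀j (S(n) ∧ ¬S(j))))
Extract every quantifier outward, since the variables are now distinct and don't occur free across branches:
  ∀m ∀i ∃n ∀j (S(m) ∧ (S(i) ∨ S(n) ∧ ¬S(j)))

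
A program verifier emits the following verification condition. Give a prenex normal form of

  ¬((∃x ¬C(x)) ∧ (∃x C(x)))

∀x ∀s (C(x) ∨ ¬C(s))

Move each ¬ inward, flipping quantifiers it crosses:
  (∀x C(x)) ∨ (∀x ¬C(x))
Rename bound variables to avoid capture: x↦s.
  (∀x C(x)) ∨ (∀s ¬C(s))
Finally move all quantifiers to the prefix:
  ∀x ∀s (C(x) ∨ ¬C(s))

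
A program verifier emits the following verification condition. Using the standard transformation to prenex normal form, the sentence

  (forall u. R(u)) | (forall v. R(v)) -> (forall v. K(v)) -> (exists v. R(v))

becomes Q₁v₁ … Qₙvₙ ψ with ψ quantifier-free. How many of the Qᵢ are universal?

0

First replace A → B with ¬A ∨ B.
  ~((forall u. R(u)) | (forall v. R(v))) | ~(forall v. K(v)) | (exists v. R(v))
Move each ¬ inward, flipping quantifiers it crosses:
  (exists u. ~R(u)) & (exists v. ~R(v)) | (exists v. ~K(v)) | (exists v. R(v))
Rename bound variables to avoid capture: v↦s, v↦y.
  (exists u. ~R(u)) & (exists v. ~R(v)) | (exists s. ~K(s)) | (exists y. R(y))
Pull the quantifiers to the front (each side's bound variable is not free in the other side):
  exists u. exists v. exists s. exists y. (~R(u) & ~R(v) | ~K(s) | R(y))
The prefix is exists u exists v exists s exists y: 0 universal, 4 existential.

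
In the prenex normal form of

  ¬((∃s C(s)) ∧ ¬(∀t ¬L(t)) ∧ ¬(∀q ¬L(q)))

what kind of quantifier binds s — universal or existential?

universal

Push ¬ through the quantifiers and connectives to reach negation normal form:
  (∀s ¬C(s)) ∨ (∀t ¬L(t)) ∨ (∀q ¬L(q))
All bound variables are already distinct, so no renaming is needed.
Extract every quantifier outward, since the variables are now distinct and don't occur free across branches:
  ∀s ∀t ∀q (¬C(s) ∨ ¬L(t) ∨ ¬L(q))
The quantifier ∃s sits under an odd number of negations, so it flips to ∀s.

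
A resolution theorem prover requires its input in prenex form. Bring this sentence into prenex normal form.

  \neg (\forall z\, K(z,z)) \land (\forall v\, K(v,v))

\exists z\, \forall v\, (\neg K(z,z) \land K(v,v))

Drive negations inward (¬∀x A ≡ ∃x ¬A, ¬∃x A ≡ ∀x ¬A, De Morgan for ∧/∨):
  (\exists z\, \neg K(z,z)) \land (\forall v\, K(v,v))
All bound variables are already distinct, so no renaming is needed.
Finally move all quantifiers to the prefix:
  \exists z\, \forall v\, (\neg K(z,z) \land K(v,v))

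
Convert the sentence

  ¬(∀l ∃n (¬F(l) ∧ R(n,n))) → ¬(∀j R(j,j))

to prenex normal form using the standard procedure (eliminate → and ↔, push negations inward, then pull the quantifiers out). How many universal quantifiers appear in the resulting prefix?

1

First replace A → B with ¬A ∨ B.
  ¬¬(∀l ∃n (¬F(l) ∧ R(n,n))) ∨ ¬(∀j R(j,j))
Push ¬ through the quantifiers and connectives to reach negation normal form:
  (∀l ∃n (¬F(l) ∧ R(n,n))) ∨ (∃j ¬R(j,j))
Extract every quantifier outward, since the variables are now distinct and don't occur free across branches:
  ∀l ∃n ∃j (¬F(l) ∧ R(n,n) ∨ ¬R(j,j))
The prefix is ∀l ∃n ∃j: 1 universal, 2 existential.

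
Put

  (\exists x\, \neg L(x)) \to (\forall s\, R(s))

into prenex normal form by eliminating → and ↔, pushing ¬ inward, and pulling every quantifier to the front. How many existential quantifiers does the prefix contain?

First replace A → B with ¬A ∨ B.
  \neg (\exists x\, \neg L(x)) \lor (\forall s\, R(s))
Push ¬ through the quantifiers and connectives to reach negation normal form:
  (\forall x\, L(x)) \lor (\forall s\, R(s))
All bound variables are already distinct, so no renaming is needed.
Extract every quantifier outward, since the variables are now distinct and don't occur free across branches:
  \forall x\, \forall s\, (L(x) \lor R(s))
The prefix is \forall x \forall s: 2 universal, 0 existential.

0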